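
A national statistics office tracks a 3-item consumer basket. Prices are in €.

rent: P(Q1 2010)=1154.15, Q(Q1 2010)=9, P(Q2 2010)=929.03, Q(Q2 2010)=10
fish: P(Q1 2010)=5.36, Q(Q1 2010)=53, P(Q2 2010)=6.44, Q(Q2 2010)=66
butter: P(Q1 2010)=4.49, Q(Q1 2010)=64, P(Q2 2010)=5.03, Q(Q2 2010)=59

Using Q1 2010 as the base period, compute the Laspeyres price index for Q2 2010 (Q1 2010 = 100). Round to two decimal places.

82.35

Laspeyres price index uses base-period quantities as weights.
ΣP(Q2 2010)·Q(Q1 2010) = 929.03×9 + 6.44×53 + 5.03×64 = 8361.27 + 341.32 + 321.92 = 9024.51
ΣP(Q1 2010)·Q(Q1 2010) = 1154.15×9 + 5.36×53 + 4.49×64 = 10387.35 + 284.08 + 287.36 = 10958.79
Index = 9024.51 / 10958.79 × 100 = 82.3495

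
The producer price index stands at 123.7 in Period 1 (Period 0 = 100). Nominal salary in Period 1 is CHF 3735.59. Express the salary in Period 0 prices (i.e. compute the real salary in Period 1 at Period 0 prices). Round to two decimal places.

Real = Nominal ÷ (Index/100) = 3735.59 ÷ (123.7/100)
     = 3735.59 ÷ 1.237 = 3019.8787

3019.88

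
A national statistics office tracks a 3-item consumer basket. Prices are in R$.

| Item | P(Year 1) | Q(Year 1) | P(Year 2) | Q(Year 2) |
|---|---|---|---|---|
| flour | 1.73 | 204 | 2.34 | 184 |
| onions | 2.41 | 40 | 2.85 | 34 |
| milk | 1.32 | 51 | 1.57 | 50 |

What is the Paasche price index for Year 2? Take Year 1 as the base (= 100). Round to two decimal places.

129.96

Paasche price index uses current-period quantities as weights.
ΣP(Year 2)·Q(Year 2) = 2.34×184 + 2.85×34 + 1.57×50 = 430.56 + 96.9 + 78.5 = 605.96
ΣP(Year 1)·Q(Year 2) = 1.73×184 + 2.41×34 + 1.32×50 = 318.32 + 81.94 + 66 = 466.26
Index = 605.96 / 466.26 × 100 = 129.9618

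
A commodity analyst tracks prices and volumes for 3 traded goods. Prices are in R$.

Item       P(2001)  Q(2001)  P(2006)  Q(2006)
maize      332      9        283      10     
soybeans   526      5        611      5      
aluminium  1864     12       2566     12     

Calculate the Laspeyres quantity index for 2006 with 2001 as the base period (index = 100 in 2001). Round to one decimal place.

101.2

Laspeyres quantity index uses base-period prices as weights.
ΣP(2001)·Q(2006) = 332×10 + 526×5 + 1864×12 = 3320 + 2630 + 22368 = 28318
ΣP(2001)·Q(2001) = 332×9 + 526×5 + 1864×12 = 2988 + 2630 + 22368 = 27986
Index = 28318 / 27986 × 100 = 101.1863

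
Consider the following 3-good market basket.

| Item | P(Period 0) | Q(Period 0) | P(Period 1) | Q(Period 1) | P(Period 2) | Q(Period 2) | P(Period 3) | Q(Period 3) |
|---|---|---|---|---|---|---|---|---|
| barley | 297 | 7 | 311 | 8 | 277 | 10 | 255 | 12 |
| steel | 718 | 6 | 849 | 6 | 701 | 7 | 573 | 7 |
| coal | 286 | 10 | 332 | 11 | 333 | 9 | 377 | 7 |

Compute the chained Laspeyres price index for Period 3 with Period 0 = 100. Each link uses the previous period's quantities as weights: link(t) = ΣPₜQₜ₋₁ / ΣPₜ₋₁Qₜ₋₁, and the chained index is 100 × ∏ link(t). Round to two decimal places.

Link Period 0→Period 1:
ΣP(Period 1)Q(Period 0) = 311×7 + 849×6 + 332×10 = 2177 + 5094 + 3320 = 10591
ΣP(Period 0)Q(Period 0) = 297×7 + 718×6 + 286×10 = 2079 + 4308 + 2860 = 9247
link = 10591/9247 = 1.145344
Link Period 1→Period 2:
ΣP(Period 2)Q(Period 1) = 277×8 + 701×6 + 333×11 = 2216 + 4206 + 3663 = 10085
ΣP(Period 1)Q(Period 1) = 311×8 + 849×6 + 332×11 = 2488 + 5094 + 3652 = 11234
link = 10085/11234 = 0.897721
Link Period 2→Period 3:
ΣP(Period 3)Q(Period 2) = 255×10 + 573×7 + 377×9 = 2550 + 4011 + 3393 = 9954
ΣP(Period 2)Q(Period 2) = 277×10 + 701×7 + 333×9 = 2770 + 4907 + 2997 = 10674
link = 9954/10674 = 0.932546
Chained index = 100 × 1.145344 × 0.897721 × 0.932546 = 95.8844

95.88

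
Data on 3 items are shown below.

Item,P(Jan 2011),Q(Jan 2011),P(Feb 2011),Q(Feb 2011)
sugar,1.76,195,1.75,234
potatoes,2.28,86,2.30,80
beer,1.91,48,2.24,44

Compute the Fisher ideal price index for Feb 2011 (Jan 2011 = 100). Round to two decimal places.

102.25

Laspeyres component (base-period weights):
ΣP(Feb 2011)Q(Jan 2011) = 1.75×195 + 2.30×86 + 2.24×48 = 341.25 + 197.8 + 107.52 = 646.57
ΣP(Jan 2011)Q(Jan 2011) = 1.76×195 + 2.28×86 + 1.91×48 = 343.2 + 196.08 + 91.68 = 630.96
L = 646.57 / 630.96 × 100 = 102.4740
Paasche component (current-period weights):
ΣP(Feb 2011)Q(Feb 2011) = 1.75×234 + 2.30×80 + 2.24×44 = 409.5 + 184 + 98.56 = 692.06
ΣP(Jan 2011)Q(Feb 2011) = 1.76×234 + 2.28×80 + 1.91×44 = 411.84 + 182.4 + 84.04 = 678.28
P = 692.06 / 678.28 × 100 = 102.0316
Fisher = √(L × P) = √(102.4740 × 102.0316) = 102.2526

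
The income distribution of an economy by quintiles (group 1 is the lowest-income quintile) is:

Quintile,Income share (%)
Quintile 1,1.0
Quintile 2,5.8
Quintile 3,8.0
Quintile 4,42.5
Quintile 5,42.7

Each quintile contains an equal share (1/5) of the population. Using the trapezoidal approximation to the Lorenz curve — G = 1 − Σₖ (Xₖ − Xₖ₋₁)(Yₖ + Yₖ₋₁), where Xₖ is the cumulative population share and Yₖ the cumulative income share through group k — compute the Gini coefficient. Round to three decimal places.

0.480

Cumulative income shares Yₖ: 0.0100, 0.0680, 0.1480, 0.5730, 1.0000
Σ (Xₖ−Xₖ₋₁)(Yₖ+Yₖ₋₁) = (1/5)(0.0100+0.0000) + (1/5)(0.0680+0.0100) + (1/5)(0.1480+0.0680) + (1/5)(0.5730+0.1480) + (1/5)(1.0000+0.5730)
  = 0.0020 + 0.0156 + 0.0432 + 0.1442 + 0.3146 = 0.5196
G = 1 − 0.5196 = 0.4804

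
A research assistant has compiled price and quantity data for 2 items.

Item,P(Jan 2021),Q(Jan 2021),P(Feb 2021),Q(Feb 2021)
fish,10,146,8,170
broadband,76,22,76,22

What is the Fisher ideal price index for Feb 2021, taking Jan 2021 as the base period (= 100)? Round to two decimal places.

Laspeyres component (base-period weights):
ΣP(Feb 2021)Q(Jan 2021) = 8×146 + 76×22 = 1168 + 1672 = 2840
ΣP(Jan 2021)Q(Jan 2021) = 10×146 + 76×22 = 1460 + 1672 = 3132
L = 2840 / 3132 × 100 = 90.6769
Paasche component (current-period weights):
ΣP(Feb 2021)Q(Feb 2021) = 8×170 + 76×22 = 1360 + 1672 = 3032
ΣP(Jan 2021)Q(Feb 2021) = 10×170 + 76×22 = 1700 + 1672 = 3372
P = 3032 / 3372 × 100 = 89.9170
Fisher = √(L × P) = √(90.6769 × 89.9170) = 90.2961

90.30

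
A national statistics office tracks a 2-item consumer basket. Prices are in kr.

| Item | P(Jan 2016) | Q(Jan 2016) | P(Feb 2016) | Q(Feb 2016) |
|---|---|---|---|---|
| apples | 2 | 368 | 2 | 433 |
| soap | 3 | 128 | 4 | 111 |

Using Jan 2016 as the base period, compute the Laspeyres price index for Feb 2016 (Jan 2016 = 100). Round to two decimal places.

111.43

Laspeyres price index uses base-period quantities as weights.
ΣP(Feb 2016)·Q(Jan 2016) = 2×368 + 4×128 = 736 + 512 = 1248
ΣP(Jan 2016)·Q(Jan 2016) = 2×368 + 3×128 = 736 + 384 = 1120
Index = 1248 / 1120 × 100 = 111.4286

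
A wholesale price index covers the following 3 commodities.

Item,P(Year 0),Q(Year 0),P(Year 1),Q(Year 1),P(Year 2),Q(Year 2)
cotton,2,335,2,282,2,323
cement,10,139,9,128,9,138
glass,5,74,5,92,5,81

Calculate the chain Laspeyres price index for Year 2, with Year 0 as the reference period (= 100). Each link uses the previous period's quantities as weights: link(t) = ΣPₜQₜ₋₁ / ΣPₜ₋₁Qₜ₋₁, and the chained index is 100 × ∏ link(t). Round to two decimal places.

94.28

Link Year 0→Year 1:
ΣP(Year 1)Q(Year 0) = 2×335 + 9×139 + 5×74 = 670 + 1251 + 370 = 2291
ΣP(Year 0)Q(Year 0) = 2×335 + 10×139 + 5×74 = 670 + 1390 + 370 = 2430
link = 2291/2430 = 0.942798
Link Year 1→Year 2:
ΣP(Year 2)Q(Year 1) = 2×282 + 9×128 + 5×92 = 564 + 1152 + 460 = 2176
ΣP(Year 1)Q(Year 1) = 2×282 + 9×128 + 5×92 = 564 + 1152 + 460 = 2176
link = 2176/2176 = 1.000000
Chained index = 100 × 0.942798 × 1.000000 = 94.2798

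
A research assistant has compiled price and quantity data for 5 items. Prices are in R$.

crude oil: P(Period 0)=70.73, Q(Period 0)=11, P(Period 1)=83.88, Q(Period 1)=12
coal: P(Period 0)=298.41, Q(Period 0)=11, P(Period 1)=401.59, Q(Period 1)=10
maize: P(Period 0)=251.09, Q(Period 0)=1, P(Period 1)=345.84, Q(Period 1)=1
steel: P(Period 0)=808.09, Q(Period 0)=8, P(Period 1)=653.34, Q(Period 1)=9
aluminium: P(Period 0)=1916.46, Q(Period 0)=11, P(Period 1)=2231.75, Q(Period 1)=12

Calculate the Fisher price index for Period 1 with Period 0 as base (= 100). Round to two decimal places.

111.01

Laspeyres component (base-period weights):
ΣP(Period 1)Q(Period 0) = 83.88×11 + 401.59×11 + 345.84×1 + 653.34×8 + 2231.75×11 = 922.68 + 4417.49 + 345.84 + 5226.72 + 24549.25 = 35461.98
ΣP(Period 0)Q(Period 0) = 70.73×11 + 298.41×11 + 251.09×1 + 808.09×8 + 1916.46×11 = 778.03 + 3282.51 + 251.09 + 6464.72 + 21081.06 = 31857.41
L = 35461.98 / 31857.41 × 100 = 111.3147
Paasche component (current-period weights):
ΣP(Period 1)Q(Period 1) = 83.88×12 + 401.59×10 + 345.84×1 + 653.34×9 + 2231.75×12 = 1006.56 + 4015.9 + 345.84 + 5880.06 + 26781 = 38029.36
ΣP(Period 0)Q(Period 1) = 70.73×12 + 298.41×10 + 251.09×1 + 808.09×9 + 1916.46×12 = 848.76 + 2984.1 + 251.09 + 7272.81 + 22997.52 = 34354.28
P = 38029.36 / 34354.28 × 100 = 110.6976
Fisher = √(L × P) = √(111.3147 × 110.6976) = 111.0057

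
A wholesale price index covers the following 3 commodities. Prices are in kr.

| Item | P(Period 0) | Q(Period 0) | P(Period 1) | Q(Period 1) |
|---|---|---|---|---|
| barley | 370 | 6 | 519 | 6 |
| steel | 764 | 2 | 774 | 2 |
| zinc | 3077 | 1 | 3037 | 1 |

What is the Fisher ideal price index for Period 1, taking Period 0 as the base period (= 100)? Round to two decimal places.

Laspeyres component (base-period weights):
ΣP(Period 1)Q(Period 0) = 519×6 + 774×2 + 3037×1 = 3114 + 1548 + 3037 = 7699
ΣP(Period 0)Q(Period 0) = 370×6 + 764×2 + 3077×1 = 2220 + 1528 + 3077 = 6825
L = 7699 / 6825 × 100 = 112.8059
Paasche component (current-period weights):
ΣP(Period 1)Q(Period 1) = 519×6 + 774×2 + 3037×1 = 3114 + 1548 + 3037 = 7699
ΣP(Period 0)Q(Period 1) = 370×6 + 764×2 + 3077×1 = 2220 + 1528 + 3077 = 6825
P = 7699 / 6825 × 100 = 112.8059
Fisher = √(L × P) = √(112.8059 × 112.8059) = 112.8059

112.81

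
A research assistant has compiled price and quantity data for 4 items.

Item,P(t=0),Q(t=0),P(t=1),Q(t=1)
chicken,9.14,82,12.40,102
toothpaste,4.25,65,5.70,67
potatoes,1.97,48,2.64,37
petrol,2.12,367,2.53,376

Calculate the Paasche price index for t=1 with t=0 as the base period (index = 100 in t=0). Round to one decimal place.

Paasche price index uses current-period quantities as weights.
ΣP(t=1)·Q(t=1) = 12.40×102 + 5.70×67 + 2.64×37 + 2.53×376 = 1264.8 + 381.9 + 97.68 + 951.28 = 2695.66
ΣP(t=0)·Q(t=1) = 9.14×102 + 4.25×67 + 1.97×37 + 2.12×376 = 932.28 + 284.75 + 72.89 + 797.12 = 2087.04
Index = 2695.66 / 2087.04 × 100 = 129.1619

129.2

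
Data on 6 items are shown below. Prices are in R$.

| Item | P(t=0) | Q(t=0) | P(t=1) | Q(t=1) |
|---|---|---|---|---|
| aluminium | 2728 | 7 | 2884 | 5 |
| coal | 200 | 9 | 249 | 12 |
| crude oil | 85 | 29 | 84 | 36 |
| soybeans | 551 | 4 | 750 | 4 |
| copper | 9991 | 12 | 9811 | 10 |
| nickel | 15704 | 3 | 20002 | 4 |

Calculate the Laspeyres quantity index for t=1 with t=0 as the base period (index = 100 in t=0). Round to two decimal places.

95.57

Laspeyres quantity index uses base-period prices as weights.
ΣP(t=0)·Q(t=1) = 2728×5 + 200×12 + 85×36 + 551×4 + 9991×10 + 15704×4 = 13640 + 2400 + 3060 + 2204 + 99910 + 62816 = 184030
ΣP(t=0)·Q(t=0) = 2728×7 + 200×9 + 85×29 + 551×4 + 9991×12 + 15704×3 = 19096 + 1800 + 2465 + 2204 + 119892 + 47112 = 192569
Index = 184030 / 192569 × 100 = 95.5657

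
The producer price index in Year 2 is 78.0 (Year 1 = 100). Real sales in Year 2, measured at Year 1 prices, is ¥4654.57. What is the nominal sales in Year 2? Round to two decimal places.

3630.56

Nominal = Real × (Index/100) = 4654.57 × (78.0/100)
        = 4654.57 × 0.780 = 3630.5646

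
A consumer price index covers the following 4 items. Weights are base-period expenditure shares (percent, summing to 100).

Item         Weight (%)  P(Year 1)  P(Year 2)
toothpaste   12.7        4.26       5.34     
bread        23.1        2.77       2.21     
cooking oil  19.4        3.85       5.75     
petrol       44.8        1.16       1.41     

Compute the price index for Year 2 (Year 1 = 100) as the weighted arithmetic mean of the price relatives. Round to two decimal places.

117.78

toothpaste: 12.7 × (5.34/4.26) = 12.7 × 1.253521 = 15.9197
bread: 23.1 × (2.21/2.77) = 23.1 × 0.797834 = 18.4300
cooking oil: 19.4 × (5.75/3.85) = 19.4 × 1.493506 = 28.9740
petrol: 44.8 × (1.41/1.16) = 44.8 × 1.215517 = 54.4552
Index = Σ wᵢ·(p₁ᵢ/p₀ᵢ) = 15.9197 + 18.4300 + 28.9740 + 54.4552 = 117.7789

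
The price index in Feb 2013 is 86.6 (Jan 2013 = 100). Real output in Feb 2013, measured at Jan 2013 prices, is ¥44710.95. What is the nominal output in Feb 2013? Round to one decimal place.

Nominal = Real × (Index/100) = 44710.95 × (86.6/100)
        = 44710.95 × 0.866 = 38719.6827

38719.7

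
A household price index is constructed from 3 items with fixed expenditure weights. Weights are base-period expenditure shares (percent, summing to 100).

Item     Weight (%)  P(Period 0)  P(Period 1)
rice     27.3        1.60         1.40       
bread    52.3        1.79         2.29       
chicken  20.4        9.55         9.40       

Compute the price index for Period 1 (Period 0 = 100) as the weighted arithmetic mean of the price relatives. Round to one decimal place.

110.9

rice: 27.3 × (1.40/1.60) = 27.3 × 0.875000 = 23.8875
bread: 52.3 × (2.29/1.79) = 52.3 × 1.279330 = 66.9089
chicken: 20.4 × (9.40/9.55) = 20.4 × 0.984293 = 20.0796
Index = Σ wᵢ·(p₁ᵢ/p₀ᵢ) = 23.8875 + 66.9089 + 20.0796 = 110.8760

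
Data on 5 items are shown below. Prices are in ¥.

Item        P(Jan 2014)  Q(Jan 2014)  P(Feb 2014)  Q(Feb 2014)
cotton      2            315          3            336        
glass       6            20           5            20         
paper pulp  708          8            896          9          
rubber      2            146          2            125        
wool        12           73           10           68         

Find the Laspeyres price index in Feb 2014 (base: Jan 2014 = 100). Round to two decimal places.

121.80

Laspeyres price index uses base-period quantities as weights.
ΣP(Feb 2014)·Q(Jan 2014) = 3×315 + 5×20 + 896×8 + 2×146 + 10×73 = 945 + 100 + 7168 + 292 + 730 = 9235
ΣP(Jan 2014)·Q(Jan 2014) = 2×315 + 6×20 + 708×8 + 2×146 + 12×73 = 630 + 120 + 5664 + 292 + 876 = 7582
Index = 9235 / 7582 × 100 = 121.8016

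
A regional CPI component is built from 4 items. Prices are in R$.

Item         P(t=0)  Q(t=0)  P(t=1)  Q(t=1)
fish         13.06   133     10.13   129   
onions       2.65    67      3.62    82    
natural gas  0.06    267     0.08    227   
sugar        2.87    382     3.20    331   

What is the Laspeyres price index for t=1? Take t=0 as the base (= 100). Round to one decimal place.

Laspeyres price index uses base-period quantities as weights.
ΣP(t=1)·Q(t=0) = 10.13×133 + 3.62×67 + 0.08×267 + 3.20×382 = 1347.29 + 242.54 + 21.36 + 1222.4 = 2833.59
ΣP(t=0)·Q(t=0) = 13.06×133 + 2.65×67 + 0.06×267 + 2.87×382 = 1736.98 + 177.55 + 16.02 + 1096.34 = 3026.89
Index = 2833.59 / 3026.89 × 100 = 93.6139

93.6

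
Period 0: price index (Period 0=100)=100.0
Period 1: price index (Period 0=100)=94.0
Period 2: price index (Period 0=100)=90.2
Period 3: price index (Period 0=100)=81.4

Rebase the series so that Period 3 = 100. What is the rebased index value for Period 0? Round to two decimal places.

Rebased(Period 0) = 100.0 / 81.4 × 100 = 122.8501

122.85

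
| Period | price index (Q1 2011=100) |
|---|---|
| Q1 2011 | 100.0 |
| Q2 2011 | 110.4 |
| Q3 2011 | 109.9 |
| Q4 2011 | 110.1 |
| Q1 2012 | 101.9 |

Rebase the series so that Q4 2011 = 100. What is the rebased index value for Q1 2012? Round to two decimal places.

92.55

Rebased(Q1 2012) = 101.9 / 110.1 × 100 = 92.5522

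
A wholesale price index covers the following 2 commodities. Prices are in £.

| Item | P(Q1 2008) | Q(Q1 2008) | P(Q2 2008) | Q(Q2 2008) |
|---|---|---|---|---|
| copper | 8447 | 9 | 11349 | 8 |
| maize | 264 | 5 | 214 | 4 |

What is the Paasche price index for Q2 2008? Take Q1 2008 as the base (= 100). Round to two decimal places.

133.54

Paasche price index uses current-period quantities as weights.
ΣP(Q2 2008)·Q(Q2 2008) = 11349×8 + 214×4 = 90792 + 856 = 91648
ΣP(Q1 2008)·Q(Q2 2008) = 8447×8 + 264×4 = 67576 + 1056 = 68632
Index = 91648 / 68632 × 100 = 133.5354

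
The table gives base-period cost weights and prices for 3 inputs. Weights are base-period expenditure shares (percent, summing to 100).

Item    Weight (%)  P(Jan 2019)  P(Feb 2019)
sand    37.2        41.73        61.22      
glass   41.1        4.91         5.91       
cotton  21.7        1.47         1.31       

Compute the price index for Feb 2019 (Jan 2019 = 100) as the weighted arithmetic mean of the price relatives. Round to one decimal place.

123.4

sand: 37.2 × (61.22/41.73) = 37.2 × 1.467050 = 54.5743
glass: 41.1 × (5.91/4.91) = 41.1 × 1.203666 = 49.4707
cotton: 21.7 × (1.31/1.47) = 21.7 × 0.891156 = 19.3381
Index = Σ wᵢ·(p₁ᵢ/p₀ᵢ) = 54.5743 + 49.4707 + 19.3381 = 123.3830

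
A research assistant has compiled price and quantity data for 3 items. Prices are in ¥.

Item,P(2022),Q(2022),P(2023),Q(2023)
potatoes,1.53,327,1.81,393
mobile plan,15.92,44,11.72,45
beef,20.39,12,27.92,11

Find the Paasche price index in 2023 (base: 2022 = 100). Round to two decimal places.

100.25

Paasche price index uses current-period quantities as weights.
ΣP(2023)·Q(2023) = 1.81×393 + 11.72×45 + 27.92×11 = 711.33 + 527.4 + 307.12 = 1545.85
ΣP(2022)·Q(2023) = 1.53×393 + 15.92×45 + 20.39×11 = 601.29 + 716.4 + 224.29 = 1541.98
Index = 1545.85 / 1541.98 × 100 = 100.2510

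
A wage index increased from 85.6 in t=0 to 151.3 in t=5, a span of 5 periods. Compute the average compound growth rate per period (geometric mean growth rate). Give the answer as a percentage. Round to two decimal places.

12.07%

Growth factor = (151.3/85.6)^(1/5) = (1.767523)^(1/5) = 1.120658
Growth rate = 1.120658 − 1 = 0.120658 = 12.0658%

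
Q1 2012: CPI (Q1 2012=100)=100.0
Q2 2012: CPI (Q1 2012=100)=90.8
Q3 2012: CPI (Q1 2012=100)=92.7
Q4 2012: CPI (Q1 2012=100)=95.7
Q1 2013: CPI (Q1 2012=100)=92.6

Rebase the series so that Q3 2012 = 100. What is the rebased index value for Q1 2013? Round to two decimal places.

Rebased(Q1 2013) = 92.6 / 92.7 × 100 = 99.8921

99.89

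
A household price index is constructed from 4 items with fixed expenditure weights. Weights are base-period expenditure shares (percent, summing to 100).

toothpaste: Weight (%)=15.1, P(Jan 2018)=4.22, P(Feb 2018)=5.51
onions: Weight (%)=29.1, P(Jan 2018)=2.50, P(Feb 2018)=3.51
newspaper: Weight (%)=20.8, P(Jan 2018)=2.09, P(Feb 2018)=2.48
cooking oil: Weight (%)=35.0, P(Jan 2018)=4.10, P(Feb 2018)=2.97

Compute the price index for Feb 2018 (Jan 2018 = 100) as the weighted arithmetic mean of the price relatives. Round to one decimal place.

110.6

toothpaste: 15.1 × (5.51/4.22) = 15.1 × 1.305687 = 19.7159
onions: 29.1 × (3.51/2.50) = 29.1 × 1.404000 = 40.8564
newspaper: 20.8 × (2.48/2.09) = 20.8 × 1.186603 = 24.6813
cooking oil: 35.0 × (2.97/4.10) = 35.0 × 0.724390 = 25.3537
Index = Σ wᵢ·(p₁ᵢ/p₀ᵢ) = 19.7159 + 40.8564 + 24.6813 + 25.3537 = 110.6073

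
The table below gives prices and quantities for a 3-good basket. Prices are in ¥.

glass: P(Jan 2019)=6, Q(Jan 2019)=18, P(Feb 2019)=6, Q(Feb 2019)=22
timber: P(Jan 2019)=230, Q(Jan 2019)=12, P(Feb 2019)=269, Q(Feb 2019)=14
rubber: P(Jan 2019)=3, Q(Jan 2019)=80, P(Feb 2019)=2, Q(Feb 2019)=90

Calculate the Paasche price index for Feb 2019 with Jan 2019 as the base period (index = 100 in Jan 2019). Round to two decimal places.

Paasche price index uses current-period quantities as weights.
ΣP(Feb 2019)·Q(Feb 2019) = 6×22 + 269×14 + 2×90 = 132 + 3766 + 180 = 4078
ΣP(Jan 2019)·Q(Feb 2019) = 6×22 + 230×14 + 3×90 = 132 + 3220 + 270 = 3622
Index = 4078 / 3622 × 100 = 112.5897

112.59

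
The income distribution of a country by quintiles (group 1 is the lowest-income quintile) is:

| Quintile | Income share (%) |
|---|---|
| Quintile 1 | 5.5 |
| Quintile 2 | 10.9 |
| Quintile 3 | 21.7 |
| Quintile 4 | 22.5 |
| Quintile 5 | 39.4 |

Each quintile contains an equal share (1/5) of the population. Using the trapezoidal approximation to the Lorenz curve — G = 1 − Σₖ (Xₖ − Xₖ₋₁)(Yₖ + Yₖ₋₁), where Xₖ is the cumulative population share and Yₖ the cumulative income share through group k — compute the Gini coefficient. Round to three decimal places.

Cumulative income shares Yₖ: 0.0550, 0.1640, 0.3810, 0.6060, 1.0000
Σ (Xₖ−Xₖ₋₁)(Yₖ+Yₖ₋₁) = (1/5)(0.0550+0.0000) + (1/5)(0.1640+0.0550) + (1/5)(0.3810+0.1640) + (1/5)(0.6060+0.3810) + (1/5)(1.0000+0.6060)
  = 0.0110 + 0.0438 + 0.1090 + 0.1974 + 0.3212 = 0.6824
G = 1 − 0.6824 = 0.3176

0.318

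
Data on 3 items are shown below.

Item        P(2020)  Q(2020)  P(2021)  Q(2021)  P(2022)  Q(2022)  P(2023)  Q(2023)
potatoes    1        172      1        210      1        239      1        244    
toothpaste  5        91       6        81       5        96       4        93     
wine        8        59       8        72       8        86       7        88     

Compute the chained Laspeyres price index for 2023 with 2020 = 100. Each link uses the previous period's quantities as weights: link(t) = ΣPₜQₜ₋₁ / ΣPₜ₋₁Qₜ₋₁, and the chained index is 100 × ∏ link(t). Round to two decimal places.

Link 2020→2021:
ΣP(2021)Q(2020) = 1×172 + 6×91 + 8×59 = 172 + 546 + 472 = 1190
ΣP(2020)Q(2020) = 1×172 + 5×91 + 8×59 = 172 + 455 + 472 = 1099
link = 1190/1099 = 1.082803
Link 2021→2022:
ΣP(2022)Q(2021) = 1×210 + 5×81 + 8×72 = 210 + 405 + 576 = 1191
ΣP(2021)Q(2021) = 1×210 + 6×81 + 8×72 = 210 + 486 + 576 = 1272
link = 1191/1272 = 0.936321
Link 2022→2023:
ΣP(2023)Q(2022) = 1×239 + 4×96 + 7×86 = 239 + 384 + 602 = 1225
ΣP(2022)Q(2022) = 1×239 + 5×96 + 8×86 = 239 + 480 + 688 = 1407
link = 1225/1407 = 0.870647
Chained index = 100 × 1.082803 × 0.936321 × 0.870647 = 88.2706

88.27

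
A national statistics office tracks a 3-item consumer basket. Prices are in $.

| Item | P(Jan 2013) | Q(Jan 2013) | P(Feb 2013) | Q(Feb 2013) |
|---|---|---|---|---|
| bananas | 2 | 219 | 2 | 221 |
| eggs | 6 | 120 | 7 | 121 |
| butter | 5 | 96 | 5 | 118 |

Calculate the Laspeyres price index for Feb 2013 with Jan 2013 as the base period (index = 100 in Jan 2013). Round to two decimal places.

Laspeyres price index uses base-period quantities as weights.
ΣP(Feb 2013)·Q(Jan 2013) = 2×219 + 7×120 + 5×96 = 438 + 840 + 480 = 1758
ΣP(Jan 2013)·Q(Jan 2013) = 2×219 + 6×120 + 5×96 = 438 + 720 + 480 = 1638
Index = 1758 / 1638 × 100 = 107.3260

107.33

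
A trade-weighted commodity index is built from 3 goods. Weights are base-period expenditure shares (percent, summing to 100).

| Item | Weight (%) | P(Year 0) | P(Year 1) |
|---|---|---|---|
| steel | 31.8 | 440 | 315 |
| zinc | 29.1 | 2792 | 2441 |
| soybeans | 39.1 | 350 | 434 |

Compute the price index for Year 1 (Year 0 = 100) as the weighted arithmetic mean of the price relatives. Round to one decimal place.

steel: 31.8 × (315/440) = 31.8 × 0.715909 = 22.7659
zinc: 29.1 × (2441/2792) = 29.1 × 0.874284 = 25.4417
soybeans: 39.1 × (434/350) = 39.1 × 1.240000 = 48.4840
Index = Σ wᵢ·(p₁ᵢ/p₀ᵢ) = 22.7659 + 25.4417 + 48.4840 = 96.6916

96.7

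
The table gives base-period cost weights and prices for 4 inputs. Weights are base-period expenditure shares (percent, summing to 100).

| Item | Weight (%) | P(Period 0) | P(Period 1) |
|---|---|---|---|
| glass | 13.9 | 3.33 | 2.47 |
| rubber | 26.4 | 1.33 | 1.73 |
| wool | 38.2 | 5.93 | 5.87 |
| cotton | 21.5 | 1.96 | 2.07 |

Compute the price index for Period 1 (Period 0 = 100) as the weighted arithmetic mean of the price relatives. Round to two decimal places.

glass: 13.9 × (2.47/3.33) = 13.9 × 0.741742 = 10.3102
rubber: 26.4 × (1.73/1.33) = 26.4 × 1.300752 = 34.3398
wool: 38.2 × (5.87/5.93) = 38.2 × 0.989882 = 37.8135
cotton: 21.5 × (2.07/1.96) = 21.5 × 1.056122 = 22.7066
Index = Σ wᵢ·(p₁ᵢ/p₀ᵢ) = 10.3102 + 34.3398 + 37.8135 + 22.7066 = 105.1702

105.17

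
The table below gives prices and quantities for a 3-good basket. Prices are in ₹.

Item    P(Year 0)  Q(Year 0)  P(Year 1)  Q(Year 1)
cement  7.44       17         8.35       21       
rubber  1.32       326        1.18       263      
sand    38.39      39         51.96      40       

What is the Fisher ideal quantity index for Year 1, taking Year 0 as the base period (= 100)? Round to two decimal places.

Laspeyres component (base-period weights):
ΣP(Year 0)Q(Year 1) = 7.44×21 + 1.32×263 + 38.39×40 = 156.24 + 347.16 + 1535.6 = 2039
ΣP(Year 0)Q(Year 0) = 7.44×17 + 1.32×326 + 38.39×39 = 126.48 + 430.32 + 1497.21 = 2054.01
L = 2039 / 2054.01 × 100 = 99.2692
Paasche component (current-period weights):
ΣP(Year 1)Q(Year 1) = 8.35×21 + 1.18×263 + 51.96×40 = 175.35 + 310.34 + 2078.4 = 2564.09
ΣP(Year 1)Q(Year 0) = 8.35×17 + 1.18×326 + 51.96×39 = 141.95 + 384.68 + 2026.44 = 2553.07
P = 2564.09 / 2553.07 × 100 = 100.4316
Fisher = √(L × P) = √(99.2692 × 100.4316) = 99.8487

99.85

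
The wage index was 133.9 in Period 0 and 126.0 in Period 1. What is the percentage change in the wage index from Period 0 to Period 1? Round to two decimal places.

-5.90%

Change = (126.0 − 133.9) / 133.9 × 100
       = -7.9 / 133.9 × 100 = -5.8999%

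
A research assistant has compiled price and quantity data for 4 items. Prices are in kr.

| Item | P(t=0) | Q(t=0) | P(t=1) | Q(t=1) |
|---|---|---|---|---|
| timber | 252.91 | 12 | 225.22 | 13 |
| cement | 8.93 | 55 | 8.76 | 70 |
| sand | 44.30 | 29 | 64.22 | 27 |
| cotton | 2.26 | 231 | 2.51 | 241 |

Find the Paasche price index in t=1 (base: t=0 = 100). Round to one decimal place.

Paasche price index uses current-period quantities as weights.
ΣP(t=1)·Q(t=1) = 225.22×13 + 8.76×70 + 64.22×27 + 2.51×241 = 2927.86 + 613.2 + 1733.94 + 604.91 = 5879.91
ΣP(t=0)·Q(t=1) = 252.91×13 + 8.93×70 + 44.30×27 + 2.26×241 = 3287.83 + 625.1 + 1196.1 + 544.66 = 5653.69
Index = 5879.91 / 5653.69 × 100 = 104.0013

104.0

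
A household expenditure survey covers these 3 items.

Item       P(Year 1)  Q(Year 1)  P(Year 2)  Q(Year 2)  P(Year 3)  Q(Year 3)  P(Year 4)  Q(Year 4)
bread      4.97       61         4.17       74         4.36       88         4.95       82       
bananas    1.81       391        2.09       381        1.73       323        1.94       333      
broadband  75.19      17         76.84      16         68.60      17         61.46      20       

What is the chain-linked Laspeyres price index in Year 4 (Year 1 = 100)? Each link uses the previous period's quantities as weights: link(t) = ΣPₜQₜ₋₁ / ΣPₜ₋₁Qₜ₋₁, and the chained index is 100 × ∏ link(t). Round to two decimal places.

Link Year 1→Year 2:
ΣP(Year 2)Q(Year 1) = 4.17×61 + 2.09×391 + 76.84×17 = 254.37 + 817.19 + 1306.28 = 2377.84
ΣP(Year 1)Q(Year 1) = 4.97×61 + 1.81×391 + 75.19×17 = 303.17 + 707.71 + 1278.23 = 2289.11
link = 2377.84/2289.11 = 1.038762
Link Year 2→Year 3:
ΣP(Year 3)Q(Year 2) = 4.36×74 + 1.73×381 + 68.60×16 = 322.64 + 659.13 + 1097.6 = 2079.37
ΣP(Year 2)Q(Year 2) = 4.17×74 + 2.09×381 + 76.84×16 = 308.58 + 796.29 + 1229.44 = 2334.31
link = 2079.37/2334.31 = 0.890786
Link Year 3→Year 4:
ΣP(Year 4)Q(Year 3) = 4.95×88 + 1.94×323 + 61.46×17 = 435.6 + 626.62 + 1044.82 = 2107.04
ΣP(Year 3)Q(Year 3) = 4.36×88 + 1.73×323 + 68.60×17 = 383.68 + 558.79 + 1166.2 = 2108.67
link = 2107.04/2108.67 = 0.999227
Chained index = 100 × 1.038762 × 0.890786 × 0.999227 = 92.4599

92.46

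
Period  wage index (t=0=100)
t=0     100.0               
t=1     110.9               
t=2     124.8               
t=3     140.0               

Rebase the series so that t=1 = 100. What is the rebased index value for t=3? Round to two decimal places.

126.24

Rebased(t=3) = 140.0 / 110.9 × 100 = 126.2399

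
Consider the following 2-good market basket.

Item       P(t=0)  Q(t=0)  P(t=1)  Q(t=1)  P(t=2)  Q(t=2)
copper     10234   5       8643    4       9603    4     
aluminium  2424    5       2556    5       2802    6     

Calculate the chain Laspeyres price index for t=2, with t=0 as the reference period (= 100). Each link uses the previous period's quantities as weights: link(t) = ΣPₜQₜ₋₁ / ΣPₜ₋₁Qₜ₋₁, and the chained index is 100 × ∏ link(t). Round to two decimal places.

Link t=0→t=1:
ΣP(t=1)Q(t=0) = 8643×5 + 2556×5 = 43215 + 12780 = 55995
ΣP(t=0)Q(t=0) = 10234×5 + 2424×5 = 51170 + 12120 = 63290
link = 55995/63290 = 0.884737
Link t=1→t=2:
ΣP(t=2)Q(t=1) = 9603×4 + 2802×5 = 38412 + 14010 = 52422
ΣP(t=1)Q(t=1) = 8643×4 + 2556×5 = 34572 + 12780 = 47352
link = 52422/47352 = 1.107070
Chained index = 100 × 0.884737 × 1.107070 = 97.9466

97.95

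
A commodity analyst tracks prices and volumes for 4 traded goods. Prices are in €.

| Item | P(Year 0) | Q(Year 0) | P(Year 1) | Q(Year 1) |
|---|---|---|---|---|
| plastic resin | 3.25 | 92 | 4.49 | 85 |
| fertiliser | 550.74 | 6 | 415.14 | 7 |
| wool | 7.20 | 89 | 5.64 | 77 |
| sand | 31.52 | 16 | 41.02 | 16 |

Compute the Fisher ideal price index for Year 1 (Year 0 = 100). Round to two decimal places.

Laspeyres component (base-period weights):
ΣP(Year 1)Q(Year 0) = 4.49×92 + 415.14×6 + 5.64×89 + 41.02×16 = 413.08 + 2490.84 + 501.96 + 656.32 = 4062.2
ΣP(Year 0)Q(Year 0) = 3.25×92 + 550.74×6 + 7.20×89 + 31.52×16 = 299 + 3304.44 + 640.8 + 504.32 = 4748.56
L = 4062.2 / 4748.56 × 100 = 85.5459
Paasche component (current-period weights):
ΣP(Year 1)Q(Year 1) = 4.49×85 + 415.14×7 + 5.64×77 + 41.02×16 = 381.65 + 2905.98 + 434.28 + 656.32 = 4378.23
ΣP(Year 0)Q(Year 1) = 3.25×85 + 550.74×7 + 7.20×77 + 31.52×16 = 276.25 + 3855.18 + 554.4 + 504.32 = 5190.15
P = 4378.23 / 5190.15 × 100 = 84.3565
Fisher = √(L × P) = √(85.5459 × 84.3565) = 84.9491

84.95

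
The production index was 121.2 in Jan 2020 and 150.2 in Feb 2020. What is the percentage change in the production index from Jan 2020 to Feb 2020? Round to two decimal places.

Change = (150.2 − 121.2) / 121.2 × 100
       = 29.0 / 121.2 × 100 = 23.9274%

23.93%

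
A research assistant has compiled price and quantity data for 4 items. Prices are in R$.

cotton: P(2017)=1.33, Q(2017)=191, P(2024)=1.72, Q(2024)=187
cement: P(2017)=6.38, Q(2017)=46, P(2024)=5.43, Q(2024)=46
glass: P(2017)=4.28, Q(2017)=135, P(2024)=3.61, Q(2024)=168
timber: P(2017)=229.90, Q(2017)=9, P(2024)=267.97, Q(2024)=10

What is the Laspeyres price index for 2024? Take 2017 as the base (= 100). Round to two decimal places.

108.86

Laspeyres price index uses base-period quantities as weights.
ΣP(2024)·Q(2017) = 1.72×191 + 5.43×46 + 3.61×135 + 267.97×9 = 328.52 + 249.78 + 487.35 + 2411.73 = 3477.38
ΣP(2017)·Q(2017) = 1.33×191 + 6.38×46 + 4.28×135 + 229.90×9 = 254.03 + 293.48 + 577.8 + 2069.1 = 3194.41
Index = 3477.38 / 3194.41 × 100 = 108.8583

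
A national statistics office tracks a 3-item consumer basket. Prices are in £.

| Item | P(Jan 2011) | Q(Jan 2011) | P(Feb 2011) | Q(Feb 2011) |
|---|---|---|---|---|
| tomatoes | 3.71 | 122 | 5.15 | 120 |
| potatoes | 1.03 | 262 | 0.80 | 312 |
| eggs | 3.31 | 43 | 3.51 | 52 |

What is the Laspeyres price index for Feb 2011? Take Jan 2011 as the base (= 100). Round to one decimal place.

114.3

Laspeyres price index uses base-period quantities as weights.
ΣP(Feb 2011)·Q(Jan 2011) = 5.15×122 + 0.80×262 + 3.51×43 = 628.3 + 209.6 + 150.93 = 988.83
ΣP(Jan 2011)·Q(Jan 2011) = 3.71×122 + 1.03×262 + 3.31×43 = 452.62 + 269.86 + 142.33 = 864.81
Index = 988.83 / 864.81 × 100 = 114.3407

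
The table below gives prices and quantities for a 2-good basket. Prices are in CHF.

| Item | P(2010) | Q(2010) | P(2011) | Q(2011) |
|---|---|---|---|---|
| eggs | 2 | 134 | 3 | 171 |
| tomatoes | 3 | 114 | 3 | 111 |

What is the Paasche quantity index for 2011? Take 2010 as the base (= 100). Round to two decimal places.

Paasche quantity index uses current-period prices as weights.
ΣP(2011)·Q(2011) = 3×171 + 3×111 = 513 + 333 = 846
ΣP(2011)·Q(2010) = 3×134 + 3×114 = 402 + 342 = 744
Index = 846 / 744 × 100 = 113.7097

113.71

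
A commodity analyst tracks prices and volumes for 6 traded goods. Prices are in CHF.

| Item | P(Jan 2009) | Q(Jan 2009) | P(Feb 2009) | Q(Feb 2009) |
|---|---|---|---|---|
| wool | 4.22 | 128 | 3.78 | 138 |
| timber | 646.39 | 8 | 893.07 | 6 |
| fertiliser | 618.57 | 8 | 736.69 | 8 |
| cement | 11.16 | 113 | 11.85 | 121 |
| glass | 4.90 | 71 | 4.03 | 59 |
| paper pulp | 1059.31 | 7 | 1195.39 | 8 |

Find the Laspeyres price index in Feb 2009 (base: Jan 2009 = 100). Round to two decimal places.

119.46

Laspeyres price index uses base-period quantities as weights.
ΣP(Feb 2009)·Q(Jan 2009) = 3.78×128 + 893.07×8 + 736.69×8 + 11.85×113 + 4.03×71 + 1195.39×7 = 483.84 + 7144.56 + 5893.52 + 1339.05 + 286.13 + 8367.73 = 23514.83
ΣP(Jan 2009)·Q(Jan 2009) = 4.22×128 + 646.39×8 + 618.57×8 + 11.16×113 + 4.90×71 + 1059.31×7 = 540.16 + 5171.12 + 4948.56 + 1261.08 + 347.9 + 7415.17 = 19683.99
Index = 23514.83 / 19683.99 × 100 = 119.4617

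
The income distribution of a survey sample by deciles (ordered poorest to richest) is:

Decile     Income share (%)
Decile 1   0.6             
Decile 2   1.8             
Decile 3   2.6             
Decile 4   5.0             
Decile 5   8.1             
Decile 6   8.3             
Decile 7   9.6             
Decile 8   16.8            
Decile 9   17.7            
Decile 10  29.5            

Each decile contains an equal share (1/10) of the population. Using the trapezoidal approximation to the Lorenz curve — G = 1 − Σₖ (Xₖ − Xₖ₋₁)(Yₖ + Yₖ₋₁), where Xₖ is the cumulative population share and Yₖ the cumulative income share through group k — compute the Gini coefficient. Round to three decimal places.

Cumulative income shares Yₖ: 0.0060, 0.0240, 0.0500, 0.1000, 0.1810, 0.2640, 0.3600, 0.5280, 0.7050, 1.0000
Σ (Xₖ−Xₖ₋₁)(Yₖ+Yₖ₋₁) = (1/10)(0.0060+0.0000) + (1/10)(0.0240+0.0060) + (1/10)(0.0500+0.0240) + (1/10)(0.1000+0.0500) + (1/10)(0.1810+0.1000) + (1/10)(0.2640+0.1810) + (1/10)(0.3600+0.2640) + (1/10)(0.5280+0.3600) + (1/10)(0.7050+0.5280) + (1/10)(1.0000+0.7050)
  = 0.0006 + 0.0030 + 0.0074 + 0.0150 + 0.0281 + 0.0445 + 0.0624 + 0.0888 + 0.1233 + 0.1705 = 0.5436
G = 1 − 0.5436 = 0.4564

0.456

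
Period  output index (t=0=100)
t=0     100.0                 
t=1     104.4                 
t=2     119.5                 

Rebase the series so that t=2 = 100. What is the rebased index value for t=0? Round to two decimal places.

83.68

Rebased(t=0) = 100.0 / 119.5 × 100 = 83.6820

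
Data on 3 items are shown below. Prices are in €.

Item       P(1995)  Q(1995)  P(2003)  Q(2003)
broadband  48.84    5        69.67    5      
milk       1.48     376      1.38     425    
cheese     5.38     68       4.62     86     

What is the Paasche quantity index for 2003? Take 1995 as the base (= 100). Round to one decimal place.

Paasche quantity index uses current-period prices as weights.
ΣP(2003)·Q(2003) = 69.67×5 + 1.38×425 + 4.62×86 = 348.35 + 586.5 + 397.32 = 1332.17
ΣP(2003)·Q(1995) = 69.67×5 + 1.38×376 + 4.62×68 = 348.35 + 518.88 + 314.16 = 1181.39
Index = 1332.17 / 1181.39 × 100 = 112.7629

112.8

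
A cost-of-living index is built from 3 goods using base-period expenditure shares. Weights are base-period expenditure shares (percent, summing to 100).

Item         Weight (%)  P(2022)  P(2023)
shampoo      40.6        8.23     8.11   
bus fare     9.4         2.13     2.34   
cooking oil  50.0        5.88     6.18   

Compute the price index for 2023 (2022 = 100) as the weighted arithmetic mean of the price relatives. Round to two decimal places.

102.89

shampoo: 40.6 × (8.11/8.23) = 40.6 × 0.985419 = 40.0080
bus fare: 9.4 × (2.34/2.13) = 9.4 × 1.098592 = 10.3268
cooking oil: 50.0 × (6.18/5.88) = 50.0 × 1.051020 = 52.5510
Index = Σ wᵢ·(p₁ᵢ/p₀ᵢ) = 40.0080 + 10.3268 + 52.5510 = 102.8858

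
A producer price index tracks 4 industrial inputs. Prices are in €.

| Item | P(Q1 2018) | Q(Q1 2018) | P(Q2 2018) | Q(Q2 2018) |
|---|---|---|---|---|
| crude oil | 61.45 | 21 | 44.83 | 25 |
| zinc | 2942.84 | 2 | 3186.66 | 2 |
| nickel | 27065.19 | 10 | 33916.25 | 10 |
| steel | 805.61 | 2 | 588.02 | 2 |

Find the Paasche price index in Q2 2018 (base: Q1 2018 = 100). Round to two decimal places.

124.37

Paasche price index uses current-period quantities as weights.
ΣP(Q2 2018)·Q(Q2 2018) = 44.83×25 + 3186.66×2 + 33916.25×10 + 588.02×2 = 1120.75 + 6373.32 + 339162.5 + 1176.04 = 347832.61
ΣP(Q1 2018)·Q(Q2 2018) = 61.45×25 + 2942.84×2 + 27065.19×10 + 805.61×2 = 1536.25 + 5885.68 + 270651.9 + 1611.22 = 279685.05
Index = 347832.61 / 279685.05 × 100 = 124.3658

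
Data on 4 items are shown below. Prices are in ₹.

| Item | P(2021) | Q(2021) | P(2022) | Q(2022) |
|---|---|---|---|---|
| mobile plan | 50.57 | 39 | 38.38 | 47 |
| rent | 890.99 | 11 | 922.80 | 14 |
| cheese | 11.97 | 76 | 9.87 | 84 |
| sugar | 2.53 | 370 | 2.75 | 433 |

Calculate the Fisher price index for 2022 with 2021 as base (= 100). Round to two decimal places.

98.64

Laspeyres component (base-period weights):
ΣP(2022)Q(2021) = 38.38×39 + 922.80×11 + 9.87×76 + 2.75×370 = 1496.82 + 10150.8 + 750.12 + 1017.5 = 13415.24
ΣP(2021)Q(2021) = 50.57×39 + 890.99×11 + 11.97×76 + 2.53×370 = 1972.23 + 9800.89 + 909.72 + 936.1 = 13618.94
L = 13415.24 / 13618.94 × 100 = 98.5043
Paasche component (current-period weights):
ΣP(2022)Q(2022) = 38.38×47 + 922.80×14 + 9.87×84 + 2.75×433 = 1803.86 + 12919.2 + 829.08 + 1190.75 = 16742.89
ΣP(2021)Q(2022) = 50.57×47 + 890.99×14 + 11.97×84 + 2.53×433 = 2376.79 + 12473.86 + 1005.48 + 1095.49 = 16951.62
P = 16742.89 / 16951.62 × 100 = 98.7687
Fisher = √(L × P) = √(98.5043 × 98.7687) = 98.6364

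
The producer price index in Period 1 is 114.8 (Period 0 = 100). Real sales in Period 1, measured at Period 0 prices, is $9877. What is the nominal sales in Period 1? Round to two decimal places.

Nominal = Real × (Index/100) = 9877 × (114.8/100)
        = 9877 × 1.148 = 11338.7960

11338.80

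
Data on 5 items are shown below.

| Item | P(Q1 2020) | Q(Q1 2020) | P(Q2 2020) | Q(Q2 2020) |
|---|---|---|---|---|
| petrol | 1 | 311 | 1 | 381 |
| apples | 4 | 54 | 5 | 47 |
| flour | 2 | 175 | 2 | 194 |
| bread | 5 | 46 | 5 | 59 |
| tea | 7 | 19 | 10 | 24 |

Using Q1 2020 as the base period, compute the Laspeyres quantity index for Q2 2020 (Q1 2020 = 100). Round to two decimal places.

Laspeyres quantity index uses base-period prices as weights.
ΣP(Q1 2020)·Q(Q2 2020) = 1×381 + 4×47 + 2×194 + 5×59 + 7×24 = 381 + 188 + 388 + 295 + 168 = 1420
ΣP(Q1 2020)·Q(Q1 2020) = 1×311 + 4×54 + 2×175 + 5×46 + 7×19 = 311 + 216 + 350 + 230 + 133 = 1240
Index = 1420 / 1240 × 100 = 114.5161

114.52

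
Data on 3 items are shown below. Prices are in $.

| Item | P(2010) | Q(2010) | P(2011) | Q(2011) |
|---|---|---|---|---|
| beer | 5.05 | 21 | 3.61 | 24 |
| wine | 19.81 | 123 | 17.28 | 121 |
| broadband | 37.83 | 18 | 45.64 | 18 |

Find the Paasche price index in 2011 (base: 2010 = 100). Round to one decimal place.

Paasche price index uses current-period quantities as weights.
ΣP(2011)·Q(2011) = 3.61×24 + 17.28×121 + 45.64×18 = 86.64 + 2090.88 + 821.52 = 2999.04
ΣP(2010)·Q(2011) = 5.05×24 + 19.81×121 + 37.83×18 = 121.2 + 2397.01 + 680.94 = 3199.15
Index = 2999.04 / 3199.15 × 100 = 93.7449

93.7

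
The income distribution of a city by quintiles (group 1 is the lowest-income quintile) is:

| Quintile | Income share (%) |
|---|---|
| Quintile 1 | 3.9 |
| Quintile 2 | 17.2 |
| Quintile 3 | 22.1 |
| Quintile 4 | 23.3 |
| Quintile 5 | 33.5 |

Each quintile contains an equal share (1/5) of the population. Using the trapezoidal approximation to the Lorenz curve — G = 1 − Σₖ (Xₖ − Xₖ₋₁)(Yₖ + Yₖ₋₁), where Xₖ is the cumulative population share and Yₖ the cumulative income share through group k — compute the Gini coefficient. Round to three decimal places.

Cumulative income shares Yₖ: 0.0390, 0.2110, 0.4320, 0.6650, 1.0000
Σ (Xₖ−Xₖ₋₁)(Yₖ+Yₖ₋₁) = (1/5)(0.0390+0.0000) + (1/5)(0.2110+0.0390) + (1/5)(0.4320+0.2110) + (1/5)(0.6650+0.4320) + (1/5)(1.0000+0.6650)
  = 0.0078 + 0.0500 + 0.1286 + 0.2194 + 0.3330 = 0.7388
G = 1 − 0.7388 = 0.2612

0.261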